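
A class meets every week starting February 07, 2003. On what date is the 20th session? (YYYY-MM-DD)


First occurrence: 2003-02-07 (occurrence 1)
Each occurrence is 7 days after the previous.
Occurrence 20 is 19 weeks after the first.
19 weeks = 133 days
2003-02-07 + 133 days = 2003-06-20

2003-06-20


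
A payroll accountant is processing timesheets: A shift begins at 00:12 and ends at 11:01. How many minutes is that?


Start time: 00:12 = 12 minutes from midnight
End time: 11:01 = 661 minutes from midnight
Difference: 661 - 12 = 649 minutes
That is 10 hours and 49 minutes

649


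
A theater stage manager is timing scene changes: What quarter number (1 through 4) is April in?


Month: April (month 4)
Q1: January-March (months 1-3)
Q2: April-June (months 4-6)
Q3: July-September (months 7-9)
Q4: October-December (months 10-12)
Month 4 falls in Q2

2


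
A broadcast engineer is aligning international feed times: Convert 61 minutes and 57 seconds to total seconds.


Minutes: 61
Extra seconds: 57
Seconds per minute: 60
Minutes to seconds: 61 x 60 = 3660
Total: 3660 + 57 = 3717

3717


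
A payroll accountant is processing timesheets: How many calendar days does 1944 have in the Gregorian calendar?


Year: 1944
Check leap year rules:
Divisible by 4? Yes
Divisible by 100? No
1944 is a leap year
Days: 366

366


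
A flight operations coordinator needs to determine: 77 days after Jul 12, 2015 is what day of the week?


Start: 2015-07-12 (Sunday)
Step 1 - find target date: add 77 days
  2015-07-12 + 77 days = 2015-09-27
Step 2 - day of week:
  77 mod 7 = 0
  Sunday + 0 days -> Sunday
Result: Sunday (2015-09-27)

Sunday


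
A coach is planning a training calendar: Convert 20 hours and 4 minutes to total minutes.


Hours: 20
Minutes: 4
Convert hours to minutes: 20 x 60 = 1200
Add remaining minutes: 1200 + 4 = 1204

1204


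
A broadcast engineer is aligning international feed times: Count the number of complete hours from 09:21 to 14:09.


Start: 09:21
End: 14:09
Hour difference: 14 - 9 = 5 hours
Minute difference: 9 - 21 = -12 minutes
Total minutes: 288
Complete hours: 288 / 60 = 4 (remainder 48)

4


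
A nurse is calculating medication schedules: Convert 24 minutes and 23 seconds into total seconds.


Minutes: 24
Seconds: 23
Convert minutes to seconds: 24 x 60 = 1440
Add remaining seconds: 1440 + 23 = 1463

1463


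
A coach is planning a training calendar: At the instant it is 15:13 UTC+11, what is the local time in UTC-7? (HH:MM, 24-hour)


Local time: 15:13 at UTC+11 (offset 11h)
Target zone: UTC-7 (offset -7h)
Difference: -7 - (11) = -18 hours
Calculation: 15 + (-18) = -3
Wraparound: (-3) mod 24 = 21
Result: 21:13

21:13


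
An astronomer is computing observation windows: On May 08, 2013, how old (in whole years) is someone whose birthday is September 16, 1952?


Birth: 1952-09-16
Reference: 2013-05-08
Year difference: 2013 - 1952 = 61
Has birthday (09-16) occurred by 05-08? No
Birthday not yet reached this year -> subtract 1
Age in full years: 60

60


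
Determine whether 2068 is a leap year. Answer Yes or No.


Year: 2068
Divisible by 4? 2068 / 4 = 517.0 -> Yes
Divisible by 100? 2068 / 100 = 20.68 -> No
Divisible by 4 but not 100, so it IS a leap year

Yes


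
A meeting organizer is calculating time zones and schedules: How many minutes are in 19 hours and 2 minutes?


Hours: 19
Extra minutes: 2
Minutes per hour: 60
Hours to minutes: 19 x 60 = 1140
Total: 1140 + 2 = 1142

1142


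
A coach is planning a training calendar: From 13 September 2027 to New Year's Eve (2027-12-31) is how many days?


Start: September 13, 2027
End: December 31, 2027
Days left in September: 17
October: 31
November: 30
December: 31
Sum of remaining months: 92
Total: 17 + 92 = 109

109


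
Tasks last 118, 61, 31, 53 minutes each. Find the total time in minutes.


Durations: 118, 61, 31, 53
Running sum: 118
+ 61 = 179
+ 31 = 210
+ 53 = 263
Total duration: 263 minutes
That is 4 hours and 23 minutes

263


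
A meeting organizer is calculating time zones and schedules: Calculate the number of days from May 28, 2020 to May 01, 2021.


Start date: 2020-05-28
End date: 2021-05-01
May 2020: +4 days
Jun 2020: +30 days
Jul 2020: +31 days
... (9 more months)
Total: 338 days

338


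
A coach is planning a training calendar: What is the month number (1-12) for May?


Calendar month order:
4. April
5. May <--
6. June
May is month number 5

5


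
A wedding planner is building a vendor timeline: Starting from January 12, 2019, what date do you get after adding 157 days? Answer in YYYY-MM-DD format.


Start: 2019-01-12
Adding 157 days
Days remaining in January: 19
After January: 138 days still to add
February 2019: 28 days, 110 remaining
March 2019: 31 days, 79 remaining
April 2019: 30 days, 49 remaining
May 2019: 31 days, 18 remaining
Result: 2019-06-18

2019-06-18


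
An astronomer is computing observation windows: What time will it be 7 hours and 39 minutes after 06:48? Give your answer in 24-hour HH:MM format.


Start time: 06:48
Adding: 7 hours 39 minutes
Minutes: 48 + 39 = 87
Minute overflow: 87 >= 60, so carry 1 hour, minutes = 27
Hours: 6 + 7 + 1 = 14
Result: 14:27

14:27


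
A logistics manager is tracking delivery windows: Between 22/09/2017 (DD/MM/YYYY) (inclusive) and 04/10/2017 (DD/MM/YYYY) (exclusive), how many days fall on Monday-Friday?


Start: 2017-09-22 (Friday)
End (exclusive): 2017-10-04 (Wednesday)
Total calendar days: 12
Full weeks: 12 // 7 = 1 -> 5 weekdays
Remaining 5 days starting on Friday:
  Fri(w), Sat(-), Sun(-), Mon(w), Tue(w) -> 3 weekdays
Total business days: 5 + 3 = 8

8


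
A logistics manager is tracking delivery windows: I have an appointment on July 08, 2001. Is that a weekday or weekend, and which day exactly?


Date: 2001-07-08
January 1, 2001 is a Monday
Day of year: 189
Offset from Jan 1: 188 days
188 mod 7 = 6
Result: Sunday

Sunday


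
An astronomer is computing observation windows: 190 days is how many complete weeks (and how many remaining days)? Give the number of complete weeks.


Total days: 190
Days per week: 7
Division: 190 / 7 = 27 remainder 1
Complete weeks: 27
Remaining days: 1

27


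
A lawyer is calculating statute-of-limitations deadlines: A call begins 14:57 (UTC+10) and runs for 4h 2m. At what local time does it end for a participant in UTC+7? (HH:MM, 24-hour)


Start: 14:57 in UTC+10
Step 1 - add duration:
  minutes: 57 + 2 = 59
  hours: 14 + 4 + 0 = 18
  end in UTC+10: 18:59
Step 2 - convert UTC+10 -> UTC+7:
  offset difference: 7 - (10) = -3 hours
  18 + (-3) = 15 -> mod 24 = 15
Result: 15:59 in UTC+7

15:59


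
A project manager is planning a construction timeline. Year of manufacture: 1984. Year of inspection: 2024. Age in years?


Birth year: 1984
Current year: 2024
Age = current year - birth year
Age = 2024 - 1984 = 40

40


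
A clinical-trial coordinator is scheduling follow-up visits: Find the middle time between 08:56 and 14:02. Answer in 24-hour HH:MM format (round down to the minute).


Start time: 08:56 = 536 minutes from midnight
End time: 14:02 = 842 minutes from midnight
Sum: 536 + 842 = 1378
Midpoint: 1378 / 2 = 689 minutes
Convert: 689 / 60 = 11 hours, 29 minutes
Result: 11:29

11:29


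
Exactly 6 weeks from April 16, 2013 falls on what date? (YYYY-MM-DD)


Start: 2013-04-16
Weeks to add: 6
Convert to days: 6 x 7 = 42 days
Add 42 days to 2013-04-16
Result: 2013-05-28

2013-05-28


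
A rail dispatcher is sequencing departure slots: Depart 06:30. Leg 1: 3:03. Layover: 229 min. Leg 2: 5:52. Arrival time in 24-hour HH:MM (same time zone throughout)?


Depart: 06:30
Leg 1: +183 min -> 09:33
Layover: +229 min -> 13:22
Leg 2: +352 min -> 19:14
Total travel: 764 minutes = 12h 44m
Arrival: 19:14

19:14


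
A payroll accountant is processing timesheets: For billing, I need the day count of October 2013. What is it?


Month: October
Year: 2013
October is a 31-day month
Total: 31 days

31


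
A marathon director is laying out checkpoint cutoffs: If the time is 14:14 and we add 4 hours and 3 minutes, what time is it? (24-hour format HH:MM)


Start time: 14:14
Adding: 4 hours 3 minutes
Minutes: 14 + 3 = 17
Hours: 14 + 4 + 0 = 18
Result: 18:17

18:17


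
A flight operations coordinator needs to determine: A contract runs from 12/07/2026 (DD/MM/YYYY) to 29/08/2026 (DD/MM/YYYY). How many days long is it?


Start date: 2026-07-12
End date: 2026-08-29
Jul 2026: +20 days
Aug 2026: +28 days
Total: 48 days

48


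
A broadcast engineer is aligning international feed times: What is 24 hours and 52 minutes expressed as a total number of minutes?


Hours: 24
Minutes: 52
Convert hours to minutes: 24 x 60 = 1440
Add remaining minutes: 1440 + 52 = 1492

1492


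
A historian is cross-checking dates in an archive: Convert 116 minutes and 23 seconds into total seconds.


Minutes: 116
Seconds: 23
Convert minutes to seconds: 116 x 60 = 6960
Add remaining seconds: 6960 + 23 = 6983

6983


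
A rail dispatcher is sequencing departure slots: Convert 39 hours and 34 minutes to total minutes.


Hours: 39
Extra minutes: 34
Minutes per hour: 60
Hours to minutes: 39 x 60 = 2340
Total: 2340 + 34 = 2374

2374


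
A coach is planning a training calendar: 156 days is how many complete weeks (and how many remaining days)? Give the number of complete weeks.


Total days: 156
Days per week: 7
Division: 156 / 7 = 22 remainder 2
Complete weeks: 22
Remaining days: 2

22


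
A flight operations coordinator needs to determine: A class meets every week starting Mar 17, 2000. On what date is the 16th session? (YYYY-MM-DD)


First occurrence: 2000-03-17 (occurrence 1)
Each occurrence is 7 days after the previous.
Occurrence 16 is 15 weeks after the first.
15 weeks = 105 days
2000-03-17 + 105 days = 2000-06-30

2000-06-30


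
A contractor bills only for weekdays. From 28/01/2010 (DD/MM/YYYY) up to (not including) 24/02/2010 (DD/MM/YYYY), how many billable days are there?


Start: 2010-01-28 (Thursday)
End (exclusive): 2010-02-24 (Wednesday)
Total calendar days: 27
Full weeks: 27 // 7 = 3 -> 15 weekdays
Remaining 6 days starting on Thursday:
  Thu(w), Fri(w), Sat(-), Sun(-), Mon(w), Tue(w) -> 4 weekdays
Total business days: 15 + 4 = 19

19


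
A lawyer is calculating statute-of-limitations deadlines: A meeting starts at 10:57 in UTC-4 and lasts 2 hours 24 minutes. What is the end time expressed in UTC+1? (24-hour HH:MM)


Start: 10:57 in UTC-4
Step 1 - add duration:
  minutes: 57 + 24 = 81 (carry 1h)
  hours: 10 + 2 + 1 = 13
  end in UTC-4: 13:21
Step 2 - convert UTC-4 -> UTC+1:
  offset difference: 1 - (-4) = 5 hours
  13 + (5) = 18 -> mod 24 = 18
Result: 18:21 in UTC+1

18:21


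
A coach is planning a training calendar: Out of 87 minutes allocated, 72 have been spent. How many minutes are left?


Total budget: 87 minutes
Time used: 72 minutes
Remaining: 87 - 72 = 15 minutes
Percent used: 82.8%
Percent remaining: 17.2%

15


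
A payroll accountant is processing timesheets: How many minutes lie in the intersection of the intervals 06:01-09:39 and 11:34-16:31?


Interval A: [361, 579] minutes from midnight
Interval B: [694, 991] minutes from midnight
Overlap start = max(361, 694) = 694
Overlap end = min(579, 991) = 579
End <= start, so the intervals do not overlap: 0 minutes

0


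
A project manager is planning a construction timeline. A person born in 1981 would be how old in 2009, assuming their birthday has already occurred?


Birth year: 1981
Current year: 2009
Age = current year - birth year
Age = 2009 - 1981 = 28

28


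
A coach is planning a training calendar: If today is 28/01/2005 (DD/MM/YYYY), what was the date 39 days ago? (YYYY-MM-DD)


Start: 2005-01-28
Subtracting 39 days
Days already passed in January: 28
After going back through January: 11 more days to subtract
December 2004 has 31 days, need 11
Result: 2004-12-20

2004-12-20


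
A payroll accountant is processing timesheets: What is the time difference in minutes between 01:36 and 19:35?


Start time: 01:36 = 96 minutes from midnight
End time: 19:35 = 1175 minutes from midnight
Difference: 1175 - 96 = 1079 minutes
That is 17 hours and 59 minutes

1079


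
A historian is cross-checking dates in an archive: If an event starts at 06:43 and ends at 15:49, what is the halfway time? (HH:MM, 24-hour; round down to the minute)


Start time: 06:43 = 403 minutes from midnight
End time: 15:49 = 949 minutes from midnight
Sum: 403 + 949 = 1352
Midpoint: 1352 / 2 = 676 minutes
Convert: 676 / 60 = 11 hours, 16 minutes
Result: 11:16

11:16


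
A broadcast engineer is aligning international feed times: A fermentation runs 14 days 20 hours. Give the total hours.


Days: 14
Extra hours: 20
Hours per day: 24
Days to hours: 14 x 24 = 336
Total: 336 + 20 = 356

356


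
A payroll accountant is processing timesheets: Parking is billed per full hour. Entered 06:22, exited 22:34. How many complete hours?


Start: 06:22
End: 22:34
Hour difference: 22 - 6 = 16 hours
Minute difference: 34 - 22 = 12 minutes
Total minutes: 972
Complete hours: 972 / 60 = 16 (remainder 12)

16


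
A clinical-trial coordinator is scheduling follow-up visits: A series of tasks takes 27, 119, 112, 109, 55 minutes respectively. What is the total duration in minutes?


Durations: 27, 119, 112, 109, 55
Running sum: 27
+ 119 = 146
+ 112 = 258
+ 109 = 367
+ 55 = 422
Total duration: 422 minutes
That is 7 hours and 2 minutes

422


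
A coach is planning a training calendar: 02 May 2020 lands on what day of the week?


Date: 2020-05-02
January 1, 2020 is a Wednesday
Day of year: 123
Offset from Jan 1: 122 days
122 mod 7 = 3
Result: Saturday

Saturday


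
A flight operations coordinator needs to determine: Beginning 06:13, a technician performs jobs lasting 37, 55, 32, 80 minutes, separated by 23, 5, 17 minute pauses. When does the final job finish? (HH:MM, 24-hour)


Start: 06:13 = 373 min from midnight
  after task 1 (37 min): 06:50
  after break (23 min): 07:13
  after task 2 (55 min): 08:08
  after break (5 min): 08:13
  after task 3 (32 min): 08:45
  after break (17 min): 09:02
  after task 4 (80 min): 10:22
Total elapsed: 249 minutes
End time: 10:22

10:22


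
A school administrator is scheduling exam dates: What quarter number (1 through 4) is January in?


Month: January (month 1)
Q1: January-March (months 1-3)
Q2: April-June (months 4-6)
Q3: July-September (months 7-9)
Q4: October-December (months 10-12)
Month 1 falls in Q1

1


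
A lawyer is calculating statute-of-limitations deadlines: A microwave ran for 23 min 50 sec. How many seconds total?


Minutes: 23
Extra seconds: 50
Seconds per minute: 60
Minutes to seconds: 23 x 60 = 1380
Total: 1380 + 50 = 1430

1430


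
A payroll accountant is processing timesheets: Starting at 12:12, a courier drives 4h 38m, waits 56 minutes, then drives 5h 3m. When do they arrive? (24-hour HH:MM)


Depart: 12:12
Leg 1: +278 min -> 16:50
Layover: +56 min -> 17:46
Leg 2: +303 min -> 22:49
Total travel: 637 minutes = 10h 37m
Arrival: 22:49

22:49


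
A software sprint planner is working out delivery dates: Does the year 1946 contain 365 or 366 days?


Year: 1946
Check leap year rules:
Divisible by 4? No
1946 is not a leap year
Days: 365

365


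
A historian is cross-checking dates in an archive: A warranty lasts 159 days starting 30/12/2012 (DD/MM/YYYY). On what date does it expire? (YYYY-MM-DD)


Start: 2012-12-30
Adding 159 days
Days remaining in December: 1
After December: 158 days still to add
January 2013: 31 days, 127 remaining
February 2013: 28 days, 99 remaining
March 2013: 31 days, 68 remaining
April 2013: 30 days, 38 remaining
Result: 2013-06-07

2013-06-07


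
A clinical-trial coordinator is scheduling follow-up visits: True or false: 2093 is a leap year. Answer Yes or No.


Year: 2093
Divisible by 4? 2093 / 4 = 523.25 -> No
Not divisible by 4, so NOT a leap year

No


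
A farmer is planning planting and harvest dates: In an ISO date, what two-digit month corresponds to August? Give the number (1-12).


Calendar month order:
7. July
8. August <--
9. September
August is month number 8

8


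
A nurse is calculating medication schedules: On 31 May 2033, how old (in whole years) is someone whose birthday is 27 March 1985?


Birth: 1985-03-27
Reference: 2033-05-31
Year difference: 2033 - 1985 = 48
Has birthday (03-27) occurred by 05-31? Yes
Age in full years: 48

48


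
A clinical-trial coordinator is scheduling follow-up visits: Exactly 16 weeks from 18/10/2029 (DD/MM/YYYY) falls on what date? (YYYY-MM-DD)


Start: 2029-10-18
Weeks to add: 16
Convert to days: 16 x 7 = 112 days
Add 112 days to 2029-10-18
Result: 2030-02-07

2030-02-07


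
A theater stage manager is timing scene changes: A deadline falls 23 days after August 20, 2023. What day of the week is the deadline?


Start: 2023-08-20 (Sunday)
Step 1 - find target date: add 23 days
  2023-08-20 + 23 days = 2023-09-12
Step 2 - day of week:
  23 mod 7 = 2
  Sunday + 2 days -> Tuesday
Result: Tuesday (2023-09-12)

Tuesday


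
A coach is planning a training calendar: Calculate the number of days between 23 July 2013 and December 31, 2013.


Start: July 23, 2013
End: December 31, 2013
Days left in July: 8
August: 31
September: 30
October: 31
November: 30
... plus remaining months
Sum of remaining months: 153
Total: 8 + 153 = 161

161


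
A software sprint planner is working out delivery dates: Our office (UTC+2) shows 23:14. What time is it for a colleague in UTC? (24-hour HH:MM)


Local time: 23:14 at UTC+2 (offset 2h)
Target zone: UTC (offset 0h)
Difference: 0 - (2) = -2 hours
Calculation: 23 + (-2) = 21
Result: 21:14

21:14


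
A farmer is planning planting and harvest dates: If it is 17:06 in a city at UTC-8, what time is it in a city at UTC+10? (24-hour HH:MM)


Local time: 17:06 at UTC-8 (offset -8h)
Target zone: UTC+10 (offset 10h)
Difference: 10 - (-8) = 18 hours
Calculation: 17 + (18) = 35
Wraparound: (35) mod 24 = 11
Result: 11:06

11:06


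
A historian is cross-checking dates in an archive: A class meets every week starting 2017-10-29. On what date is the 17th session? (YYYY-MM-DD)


First occurrence: 2017-10-29 (occurrence 1)
Each occurrence is 7 days after the previous.
Occurrence 17 is 16 weeks after the first.
16 weeks = 112 days
2017-10-29 + 112 days = 2018-02-18

2018-02-18


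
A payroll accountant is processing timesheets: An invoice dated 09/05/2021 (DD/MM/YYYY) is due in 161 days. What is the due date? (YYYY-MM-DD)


Start: 2021-05-09
Adding 161 days
Days remaining in May: 22
After May: 139 days still to add
June 2021: 30 days, 109 remaining
July 2021: 31 days, 78 remaining
August 2021: 31 days, 47 remaining
September 2021: 30 days, 17 remaining
Result: 2021-10-17

2021-10-17


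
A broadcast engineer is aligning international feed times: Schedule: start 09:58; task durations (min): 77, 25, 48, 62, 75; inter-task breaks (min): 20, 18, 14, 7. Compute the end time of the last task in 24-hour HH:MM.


Start: 09:58 = 598 min from midnight
  after task 1 (77 min): 11:15
  after break (20 min): 11:35
  after task 2 (25 min): 12:00
  after break (18 min): 12:18
  after task 3 (48 min): 13:06
  after break (14 min): 13:20
  after task 4 (62 min): 14:22
  after break (7 min): 14:29
  after task 5 (75 min): 15:44
Total elapsed: 346 minutes
End time: 15:44

15:44


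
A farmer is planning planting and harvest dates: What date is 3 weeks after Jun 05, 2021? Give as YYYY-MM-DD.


Start: 2021-06-05
Weeks to add: 3
Convert to days: 3 x 7 = 21 days
Add 21 days to 2021-06-05
Result: 2021-06-26

2021-06-26


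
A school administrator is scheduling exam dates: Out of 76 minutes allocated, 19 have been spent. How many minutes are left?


Total budget: 76 minutes
Time used: 19 minutes
Remaining: 76 - 19 = 57 minutes
Percent used: 25.0%
Percent remaining: 75.0%

57


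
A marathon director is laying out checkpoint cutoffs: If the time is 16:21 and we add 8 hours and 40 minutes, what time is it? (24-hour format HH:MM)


Start time: 16:21
Adding: 8 hours 40 minutes
Minutes: 21 + 40 = 61
Minute overflow: 61 >= 60, so carry 1 hour, minutes = 1
Hours: 16 + 8 + 1 = 25
Hour wraparound: 25 mod 24 = 1
Result: 01:01

01:01


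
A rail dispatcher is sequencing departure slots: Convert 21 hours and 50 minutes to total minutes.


Hours: 21
Minutes: 50
Convert hours to minutes: 21 x 60 = 1260
Add remaining minutes: 1260 + 50 = 1310

1310


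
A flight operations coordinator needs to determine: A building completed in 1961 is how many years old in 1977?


Birth year: 1961
Current year: 1977
Age = current year - birth year
Age = 1977 - 1961 = 16

16


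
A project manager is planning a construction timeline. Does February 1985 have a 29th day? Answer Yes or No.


Year: 1985
Divisible by 4? 1985 / 4 = 496.25 -> No
Not divisible by 4, so NOT a leap year

No


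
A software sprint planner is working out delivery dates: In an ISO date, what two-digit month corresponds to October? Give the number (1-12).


Calendar month order:
9. September
10. October <--
11. November
October is month number 10

10


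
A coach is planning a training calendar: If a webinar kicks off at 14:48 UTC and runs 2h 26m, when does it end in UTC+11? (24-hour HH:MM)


Start: 14:48 in UTC
Step 1 - add duration:
  minutes: 48 + 26 = 74 (carry 1h)
  hours: 14 + 2 + 1 = 17
  end in UTC: 17:14
Step 2 - convert UTC -> UTC+11:
  offset difference: 11 - (0) = 11 hours
  17 + (11) = 28 -> mod 24 = 4
Result: 04:14 in UTC+11

04:14


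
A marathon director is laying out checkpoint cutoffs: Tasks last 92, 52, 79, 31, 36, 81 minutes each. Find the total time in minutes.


Durations: 92, 52, 79, 31, 36, 81
Running sum: 92
+ 52 = 144
+ 79 = 223
+ 31 = 254
+ 36 = 290
+ 81 = 371
Total duration: 371 minutes
That is 6 hours and 11 minutes

371


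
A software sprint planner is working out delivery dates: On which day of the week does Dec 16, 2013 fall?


Date: 2013-12-16
January 1, 2013 is a Tuesday
Day of year: 350
Offset from Jan 1: 349 days
349 mod 7 = 6
Result: Monday

Monday


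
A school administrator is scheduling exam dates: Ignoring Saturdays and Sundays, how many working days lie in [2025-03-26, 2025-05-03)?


Start: 2025-03-26 (Wednesday)
End (exclusive): 2025-05-03 (Saturday)
Total calendar days: 38
Full weeks: 38 // 7 = 5 -> 25 weekdays
Remaining 3 days starting on Wednesday:
  Wed(w), Thu(w), Fri(w) -> 3 weekdays
Total business days: 25 + 3 = 28

28


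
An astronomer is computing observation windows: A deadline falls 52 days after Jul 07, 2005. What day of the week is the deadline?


Start: 2005-07-07 (Thursday)
Step 1 - find target date: add 52 days
  2005-07-07 + 52 days = 2005-08-28
Step 2 - day of week:
  52 mod 7 = 3
  Thursday + 3 days -> Sunday
Result: Sunday (2005-08-28)

Sunday


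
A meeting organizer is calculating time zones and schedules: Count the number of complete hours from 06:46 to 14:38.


Start: 06:46
End: 14:38
Hour difference: 14 - 6 = 8 hours
Minute difference: 38 - 46 = -8 minutes
Total minutes: 472
Complete hours: 472 / 60 = 7 (remainder 52)

7


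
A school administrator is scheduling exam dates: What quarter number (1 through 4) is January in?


Month: January (month 1)
Q1: January-March (months 1-3)
Q2: April-June (months 4-6)
Q3: July-September (months 7-9)
Q4: October-December (months 10-12)
Month 1 falls in Q1

1


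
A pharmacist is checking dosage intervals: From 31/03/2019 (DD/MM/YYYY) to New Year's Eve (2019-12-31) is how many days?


Start: March 31, 2019
End: December 31, 2019
Days left in March: 0
April: 30
May: 31
June: 30
July: 31
... plus remaining months
Sum of remaining months: 275
Total: 0 + 275 = 275

275


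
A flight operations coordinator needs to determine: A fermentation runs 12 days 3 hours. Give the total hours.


Days: 12
Extra hours: 3
Hours per day: 24
Days to hours: 12 x 24 = 288
Total: 288 + 3 = 291

291


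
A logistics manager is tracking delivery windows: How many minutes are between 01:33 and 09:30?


Start time: 01:33 = 93 minutes from midnight
End time: 09:30 = 570 minutes from midnight
Difference: 570 - 93 = 477 minutes
That is 7 hours and 57 minutes

477


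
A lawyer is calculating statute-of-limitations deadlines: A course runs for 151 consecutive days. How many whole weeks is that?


Total days: 151
Days per week: 7
Division: 151 / 7 = 21 remainder 4
Complete weeks: 21
Remaining days: 4

21


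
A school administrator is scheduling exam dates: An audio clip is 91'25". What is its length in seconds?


Minutes: 91
Seconds: 25
Convert minutes to seconds: 91 x 60 = 5460
Add remaining seconds: 5460 + 25 = 5485

5485


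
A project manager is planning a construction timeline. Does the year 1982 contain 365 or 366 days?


Year: 1982
Check leap year rules:
Divisible by 4? No
1982 is not a leap year
Days: 365

365


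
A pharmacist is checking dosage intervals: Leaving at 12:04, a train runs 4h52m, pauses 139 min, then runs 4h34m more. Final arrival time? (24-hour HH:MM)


Depart: 12:04
Leg 1: +292 min -> 16:56
Layover: +139 min -> 19:15
Leg 2: +274 min -> 23:49
Total travel: 705 minutes = 11h 45m
Arrival: 23:49

23:49


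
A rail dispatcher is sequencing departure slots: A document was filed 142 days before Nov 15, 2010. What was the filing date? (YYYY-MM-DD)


Start: 2010-11-15
Subtracting 142 days
Days already passed in November: 15
After going back through November: 127 more days to subtract
October 2010: 31 days, 96 remaining
September 2010: 30 days, 66 remaining
August 2010: 31 days, 35 remaining
July 2010: 31 days, 4 remaining
Result: 2010-06-26

2010-06-26


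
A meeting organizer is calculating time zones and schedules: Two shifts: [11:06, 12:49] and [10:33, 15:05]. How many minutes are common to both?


Interval A: [666, 769] minutes from midnight
Interval B: [633, 905] minutes from midnight
Overlap start = max(666, 633) = 666
Overlap end = min(769, 905) = 769
Overlap = 769 - 666 = 103 minutes

103


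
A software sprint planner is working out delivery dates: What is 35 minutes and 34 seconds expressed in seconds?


Minutes: 35
Extra seconds: 34
Seconds per minute: 60
Minutes to seconds: 35 x 60 = 2100
Total: 2100 + 34 = 2134

2134


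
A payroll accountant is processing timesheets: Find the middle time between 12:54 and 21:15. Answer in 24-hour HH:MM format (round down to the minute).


Start time: 12:54 = 774 minutes from midnight
End time: 21:15 = 1275 minutes from midnight
Sum: 774 + 1275 = 2049
Midpoint: 2049 / 2 = 1024 minutes
Convert: 1024 / 60 = 17 hours, 4 minutes
Result: 17:04

17:04


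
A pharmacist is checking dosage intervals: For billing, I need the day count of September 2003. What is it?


Month: September
Year: 2003
September is a 30-day month
Total: 30 days

30


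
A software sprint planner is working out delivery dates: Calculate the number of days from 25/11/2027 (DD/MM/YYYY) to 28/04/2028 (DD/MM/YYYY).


Start date: 2027-11-25
End date: 2028-04-28
Nov 2027: +6 days
Dec 2027: +31 days
Jan 2028: +31 days
... (3 more months)
Total: 155 days

155


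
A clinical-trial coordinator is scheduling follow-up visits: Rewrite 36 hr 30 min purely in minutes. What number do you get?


Hours: 36
Extra minutes: 30
Minutes per hour: 60
Hours to minutes: 36 x 60 = 2160
Total: 2160 + 30 = 2190

2190


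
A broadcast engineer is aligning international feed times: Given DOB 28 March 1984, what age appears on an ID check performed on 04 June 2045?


Birth: 1984-03-28
Reference: 2045-06-04
Year difference: 2045 - 1984 = 61
Has birthday (03-28) occurred by 06-04? Yes
Age in full years: 61

61


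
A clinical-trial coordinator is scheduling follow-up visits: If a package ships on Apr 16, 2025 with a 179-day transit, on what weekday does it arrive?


Start: 2025-04-16 (Wednesday)
Step 1 - find target date: add 179 days
  2025-04-16 + 179 days = 2025-10-12
Step 2 - day of week:
  179 mod 7 = 4
  Wednesday + 4 days -> Sunday
Result: Sunday (2025-10-12)

Sunday


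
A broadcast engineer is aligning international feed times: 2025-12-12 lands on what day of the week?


Date: 2025-12-12
January 1, 2025 is a Wednesday
Day of year: 346
Offset from Jan 1: 345 days
345 mod 7 = 2
Result: Friday

Friday


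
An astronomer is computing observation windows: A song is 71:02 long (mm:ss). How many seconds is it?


Minutes: 71
Extra seconds: 2
Seconds per minute: 60
Minutes to seconds: 71 x 60 = 4260
Total: 4260 + 2 = 4262

4262


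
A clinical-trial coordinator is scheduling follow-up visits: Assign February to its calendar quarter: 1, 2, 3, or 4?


Month: February (month 2)
Q1: January-March (months 1-3)
Q2: April-June (months 4-6)
Q3: July-September (months 7-9)
Q4: October-December (months 10-12)
Month 2 falls in Q1

1


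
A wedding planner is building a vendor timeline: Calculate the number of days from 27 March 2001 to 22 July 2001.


Start date: 2001-03-27
End date: 2001-07-22
Mar 2001: +5 days
Apr 2001: +30 days
May 2001: +31 days
Jun 2001: +30 days
Jul 2001: +21 days
Total: 117 days

117


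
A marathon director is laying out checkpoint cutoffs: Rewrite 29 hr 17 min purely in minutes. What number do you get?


Hours: 29
Extra minutes: 17
Minutes per hour: 60
Hours to minutes: 29 x 60 = 1740
Total: 1740 + 17 = 1757

1757


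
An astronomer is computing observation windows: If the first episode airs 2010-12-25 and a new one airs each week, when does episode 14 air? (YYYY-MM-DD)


First occurrence: 2010-12-25 (occurrence 1)
Each occurrence is 7 days after the previous.
Occurrence 14 is 13 weeks after the first.
13 weeks = 91 days
2010-12-25 + 91 days = 2011-03-26

2011-03-26


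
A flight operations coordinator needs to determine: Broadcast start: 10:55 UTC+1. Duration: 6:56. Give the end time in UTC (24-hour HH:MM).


Start: 10:55 in UTC+1
Step 1 - add duration:
  minutes: 55 + 56 = 111 (carry 1h)
  hours: 10 + 6 + 1 = 17
  end in UTC+1: 17:51
Step 2 - convert UTC+1 -> UTC:
  offset difference: 0 - (1) = -1 hours
  17 + (-1) = 16 -> mod 24 = 16
Result: 16:51 in UTC

16:51


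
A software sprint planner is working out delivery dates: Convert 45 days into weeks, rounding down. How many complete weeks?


Total days: 45
Days per week: 7
Division: 45 / 7 = 6 remainder 3
Complete weeks: 6
Remaining days: 3

6


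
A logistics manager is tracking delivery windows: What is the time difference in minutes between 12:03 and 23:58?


Start time: 12:03 = 723 minutes from midnight
End time: 23:58 = 1438 minutes from midnight
Difference: 1438 - 723 = 715 minutes
That is 11 hours and 55 minutes

715


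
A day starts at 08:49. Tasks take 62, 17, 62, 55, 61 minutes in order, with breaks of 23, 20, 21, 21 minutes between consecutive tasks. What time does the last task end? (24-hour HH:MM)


Start: 08:49 = 529 min from midnight
  after task 1 (62 min): 09:51
  after break (23 min): 10:14
  after task 2 (17 min): 10:31
  after break (20 min): 10:51
  after task 3 (62 min): 11:53
  after break (21 min): 12:14
  after task 4 (55 min): 13:09
  after break (21 min): 13:30
  after task 5 (61 min): 14:31
Total elapsed: 342 minutes
End time: 14:31

14:31


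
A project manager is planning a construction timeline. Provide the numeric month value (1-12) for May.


Calendar month order:
4. April
5. May <--
6. June
May is month number 5

5


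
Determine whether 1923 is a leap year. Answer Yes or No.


Year: 1923
Divisible by 4? 1923 / 4 = 480.75 -> No
Not divisible by 4, so NOT a leap year

No


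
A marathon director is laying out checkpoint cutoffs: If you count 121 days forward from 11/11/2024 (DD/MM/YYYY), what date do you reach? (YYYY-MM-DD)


Start: 2024-11-11
Adding 121 days
Days remaining in November: 19
After November: 102 days still to add
December 2024: 31 days, 71 remaining
January 2025: 31 days, 40 remaining
February 2025: 28 days, 12 remaining
March 2025 has 31 days, need 12
Result: 2025-03-12

2025-03-12


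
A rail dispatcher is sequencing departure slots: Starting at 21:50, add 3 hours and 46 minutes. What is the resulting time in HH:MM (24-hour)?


Start time: 21:50
Adding: 3 hours 46 minutes
Minutes: 50 + 46 = 96
Minute overflow: 96 >= 60, so carry 1 hour, minutes = 36
Hours: 21 + 3 + 1 = 25
Hour wraparound: 25 mod 24 = 1
Result: 01:36

01:36


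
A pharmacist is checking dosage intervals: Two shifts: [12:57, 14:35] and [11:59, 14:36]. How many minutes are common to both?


Interval A: [777, 875] minutes from midnight
Interval B: [719, 876] minutes from midnight
Overlap start = max(777, 719) = 777
Overlap end = min(875, 876) = 875
Overlap = 875 - 777 = 98 minutes

98


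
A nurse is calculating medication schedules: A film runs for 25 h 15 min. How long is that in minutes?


Hours: 25
Minutes: 15
Convert hours to minutes: 25 x 60 = 1500
Add remaining minutes: 1500 + 15 = 1515

1515


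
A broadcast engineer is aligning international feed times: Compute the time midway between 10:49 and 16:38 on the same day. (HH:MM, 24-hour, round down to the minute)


Start time: 10:49 = 649 minutes from midnight
End time: 16:38 = 998 minutes from midnight
Sum: 649 + 998 = 1647
Midpoint: 1647 / 2 = 823 minutes
Convert: 823 / 60 = 13 hours, 43 minutes
Result: 13:43

13:43


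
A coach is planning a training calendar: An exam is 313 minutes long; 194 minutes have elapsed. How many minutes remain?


Total budget: 313 minutes
Time used: 194 minutes
Remaining: 313 - 194 = 119 minutes
Percent used: 62.0%
Percent remaining: 38.0%

119


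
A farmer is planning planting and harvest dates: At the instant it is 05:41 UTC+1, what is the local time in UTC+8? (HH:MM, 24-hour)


Local time: 05:41 at UTC+1 (offset 1h)
Target zone: UTC+8 (offset 8h)
Difference: 8 - (1) = 7 hours
Calculation: 5 + (7) = 12
Result: 12:41

12:41


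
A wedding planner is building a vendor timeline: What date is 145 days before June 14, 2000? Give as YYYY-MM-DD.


Start: 2000-06-14
Subtracting 145 days
Days already passed in June: 14
After going back through June: 131 more days to subtract
May 2000: 31 days, 100 remaining
April 2000: 30 days, 70 remaining
March 2000: 31 days, 39 remaining
February 2000: 29 days, 10 remaining
Result: 2000-01-21

2000-01-21


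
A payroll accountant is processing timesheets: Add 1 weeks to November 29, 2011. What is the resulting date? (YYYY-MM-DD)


Start: 2011-11-29
Weeks to add: 1
Convert to days: 1 x 7 = 7 days
Add 7 days to 2011-11-29
Result: 2011-12-06

2011-12-06


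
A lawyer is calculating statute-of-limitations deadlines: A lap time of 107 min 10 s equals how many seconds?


Minutes: 107
Seconds: 10
Convert minutes to seconds: 107 x 60 = 6420
Add remaining seconds: 6420 + 10 = 6430

6430


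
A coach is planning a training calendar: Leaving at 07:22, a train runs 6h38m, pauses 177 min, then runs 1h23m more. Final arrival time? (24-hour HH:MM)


Depart: 07:22
Leg 1: +398 min -> 14:00
Layover: +177 min -> 16:57
Leg 2: +83 min -> 18:20
Total travel: 658 minutes = 10h 58m
Arrival: 18:20

18:20


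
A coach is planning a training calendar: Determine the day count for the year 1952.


Year: 1952
Check leap year rules:
Divisible by 4? Yes
Divisible by 100? No
1952 is a leap year
Days: 366

366


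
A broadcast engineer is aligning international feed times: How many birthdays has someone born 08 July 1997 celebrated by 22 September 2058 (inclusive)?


Birth: 1997-07-08
Reference: 2058-09-22
Year difference: 2058 - 1997 = 61
Has birthday (07-08) occurred by 09-22? Yes
Age in full years: 61

61


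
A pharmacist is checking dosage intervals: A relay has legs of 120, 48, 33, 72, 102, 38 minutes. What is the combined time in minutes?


Durations: 120, 48, 33, 72, 102, 38
Running sum: 120
+ 48 = 168
+ 33 = 201
+ 72 = 273
+ 102 = 375
+ 38 = 413
Total duration: 413 minutes
That is 6 hours and 53 minutes

413


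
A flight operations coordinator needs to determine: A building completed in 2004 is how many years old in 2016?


Birth year: 2004
Current year: 2016
Age = current year - birth year
Age = 2016 - 2004 = 12

12


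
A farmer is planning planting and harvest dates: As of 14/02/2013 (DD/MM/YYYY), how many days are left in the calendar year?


Start: February 14, 2013
End: December 31, 2013
Days left in February: 14
March: 31
April: 30
May: 31
June: 30
... plus remaining months
Sum of remaining months: 306
Total: 14 + 306 = 320

320


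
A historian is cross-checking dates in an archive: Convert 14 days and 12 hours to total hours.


Days: 14
Extra hours: 12
Hours per day: 24
Days to hours: 14 x 24 = 336
Total: 336 + 12 = 348

348


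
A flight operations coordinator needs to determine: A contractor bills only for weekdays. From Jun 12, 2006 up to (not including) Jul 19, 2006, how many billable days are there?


Start: 2006-06-12 (Monday)
End (exclusive): 2006-07-19 (Wednesday)
Total calendar days: 37
Full weeks: 37 // 7 = 5 -> 25 weekdays
Remaining 2 days starting on Monday:
  Mon(w), Tue(w) -> 2 weekdays
Total business days: 25 + 2 = 27

27


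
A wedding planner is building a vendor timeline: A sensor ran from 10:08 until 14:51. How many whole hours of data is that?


Start: 10:08
End: 14:51
Hour difference: 14 - 10 = 4 hours
Minute difference: 51 - 8 = 43 minutes
Total minutes: 283
Complete hours: 283 / 60 = 4 (remainder 43)

4


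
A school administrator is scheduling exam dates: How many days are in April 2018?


Month: April
Year: 2018
April is a 30-day month
Total: 30 days

30


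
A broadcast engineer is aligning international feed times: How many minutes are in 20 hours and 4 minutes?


Hours: 20
Extra minutes: 4
Minutes per hour: 60
Hours to minutes: 20 x 60 = 1200
Total: 1200 + 4 = 1204

1204


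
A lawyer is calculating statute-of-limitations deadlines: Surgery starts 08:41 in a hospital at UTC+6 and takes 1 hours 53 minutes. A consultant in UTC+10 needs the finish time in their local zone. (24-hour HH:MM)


Start: 08:41 in UTC+6
Step 1 - add duration:
  minutes: 41 + 53 = 94 (carry 1h)
  hours: 8 + 1 + 1 = 10
  end in UTC+6: 10:34
Step 2 - convert UTC+6 -> UTC+10:
  offset difference: 10 - (6) = 4 hours
  10 + (4) = 14 -> mod 24 = 14
Result: 14:34 in UTC+10

14:34


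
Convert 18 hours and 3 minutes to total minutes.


Hours: 18
Minutes: 3
Convert hours to minutes: 18 x 60 = 1080
Add remaining minutes: 1080 + 3 = 1083

1083


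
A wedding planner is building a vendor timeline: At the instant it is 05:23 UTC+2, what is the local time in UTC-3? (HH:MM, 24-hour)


Local time: 05:23 at UTC+2 (offset 2h)
Target zone: UTC-3 (offset -3h)
Difference: -3 - (2) = -5 hours
Calculation: 5 + (-5) = 0
Result: 00:23

00:23


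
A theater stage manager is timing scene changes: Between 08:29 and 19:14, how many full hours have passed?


Start: 08:29
End: 19:14
Hour difference: 19 - 8 = 11 hours
Minute difference: 14 - 29 = -15 minutes
Total minutes: 645
Complete hours: 645 / 60 = 10 (remainder 45)

10


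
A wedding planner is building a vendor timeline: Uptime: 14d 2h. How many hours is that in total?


Days: 14
Extra hours: 2
Hours per day: 24
Days to hours: 14 x 24 = 336
Total: 336 + 2 = 338

338


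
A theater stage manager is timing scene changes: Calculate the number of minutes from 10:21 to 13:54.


Start time: 10:21 = 621 minutes from midnight
End time: 13:54 = 834 minutes from midnight
Difference: 834 - 621 = 213 minutes
That is 3 hours and 33 minutes

213


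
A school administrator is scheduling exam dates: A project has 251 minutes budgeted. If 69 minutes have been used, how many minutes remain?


Total budget: 251 minutes
Time used: 69 minutes
Remaining: 251 - 69 = 182 minutes
Percent used: 27.5%
Percent remaining: 72.5%

182
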